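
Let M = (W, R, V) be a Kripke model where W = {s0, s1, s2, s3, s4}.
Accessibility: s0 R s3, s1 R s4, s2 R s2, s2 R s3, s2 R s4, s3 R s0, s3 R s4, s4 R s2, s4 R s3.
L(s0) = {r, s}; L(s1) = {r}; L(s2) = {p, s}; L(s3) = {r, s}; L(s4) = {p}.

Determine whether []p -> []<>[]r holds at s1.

No

At s1: []p is true, []<>[]r is false, so []p -> []<>[]r is false.
  At s1: []p requires p at every successor {s4}.
    At s4: p is true.
  So []p is true at s1.
  At s1: []<>[]r requires <>[]r at every successor {s4}.
    <>[]r fails at s4, so []<>[]r is false at s1.
      At s4: <>[]r requires []r at some successor in {s2, s3}.
        At s2: []r is false.
        At s3: []r is false.
      So <>[]r is false at s4.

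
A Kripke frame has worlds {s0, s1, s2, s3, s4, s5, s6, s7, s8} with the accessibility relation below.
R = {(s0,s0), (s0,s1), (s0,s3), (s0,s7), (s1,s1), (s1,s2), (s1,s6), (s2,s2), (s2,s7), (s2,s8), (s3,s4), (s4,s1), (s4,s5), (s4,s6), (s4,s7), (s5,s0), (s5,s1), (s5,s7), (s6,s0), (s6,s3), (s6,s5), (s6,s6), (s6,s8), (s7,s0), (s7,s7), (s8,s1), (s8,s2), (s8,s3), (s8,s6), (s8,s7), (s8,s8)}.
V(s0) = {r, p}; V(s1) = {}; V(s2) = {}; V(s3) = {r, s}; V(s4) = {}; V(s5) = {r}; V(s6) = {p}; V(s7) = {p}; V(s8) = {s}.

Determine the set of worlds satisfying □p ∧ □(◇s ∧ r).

Let φ = □p ∧ □(◇s ∧ r). Evaluate φ at each world:
  s0 (successors {s0, s1, s3, s7}): φ is false.
  s1 (successors {s1, s2, s6}): φ is false.
  s2 (successors {s2, s7, s8}): φ is false.
  s3 (successors {s4}): φ is false.
  s4 (successors {s1, s5, s6, s7}): φ is false.
  s5 (successors {s0, s1, s7}): φ is false.
  s6 (successors {s0, s3, s5, s6, s8}): φ is false.
  s7 (successors {s0, s7}): φ is false.
  s8 (successors {s1, s2, s3, s6, s7, s8}): φ is false.
For instance, at s2:
  At s2: □p is false, □(◇s ∧ r) is false, so □p ∧ □(◇s ∧ r) is false.
    At s2: □p requires p at every successor {s2, s7, s8}.
      p fails at s2, so □p is false at s2.
    At s2: □(◇s ∧ r) requires ◇s ∧ r at every successor {s2, s7, s8}.
      ◇s ∧ r fails at s2, so □(◇s ∧ r) is false at s2.
Satisfying worlds: none.

none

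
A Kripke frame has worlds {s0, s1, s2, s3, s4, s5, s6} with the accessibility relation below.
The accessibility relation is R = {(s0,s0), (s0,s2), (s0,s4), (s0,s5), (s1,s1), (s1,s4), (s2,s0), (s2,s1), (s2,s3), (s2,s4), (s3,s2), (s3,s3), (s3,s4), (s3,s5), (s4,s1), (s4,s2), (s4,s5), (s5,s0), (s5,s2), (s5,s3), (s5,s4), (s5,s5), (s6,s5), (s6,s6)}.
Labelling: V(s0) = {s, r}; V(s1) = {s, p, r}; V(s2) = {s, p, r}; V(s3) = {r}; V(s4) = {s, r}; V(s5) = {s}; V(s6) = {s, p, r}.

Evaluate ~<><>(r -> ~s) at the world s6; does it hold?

No

At s6: <><>(r -> ~s) is true, so ~<><>(r -> ~s) is false.
  At s6: <><>(r -> ~s) requires <>(r -> ~s) at some successor in {s5, s6}.
    <>(r -> ~s) holds at s5, so <><>(r -> ~s) is true at s6.
      At s5: <>(r -> ~s) requires r -> ~s at some successor in {s0, s2, s3, s4, s5}.
        r -> ~s holds at s3, so <>(r -> ~s) is true at s5.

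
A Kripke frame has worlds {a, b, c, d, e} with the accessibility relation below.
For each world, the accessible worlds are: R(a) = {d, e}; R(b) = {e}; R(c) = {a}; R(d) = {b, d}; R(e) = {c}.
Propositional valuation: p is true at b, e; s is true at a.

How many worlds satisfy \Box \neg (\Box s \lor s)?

3

Let φ = \Box \neg (\Box s \lor s). Evaluate φ at each world:
  a (successors {d, e}): φ is true.
  b (successors {e}): φ is true.
  c (successors {a}): φ is false.
  d (successors {b, d}): φ is true.
  e (successors {c}): φ is false.
For instance, at b:
  At b: \Box \neg (\Box s \lor s) requires \neg (\Box s \lor s) at every successor {e}.
      At e: \Box s \lor s is false, so \neg (\Box s \lor s) is true.
  So \Box \neg (\Box s \lor s) is true at b.
Satisfying worlds: {a, b, d}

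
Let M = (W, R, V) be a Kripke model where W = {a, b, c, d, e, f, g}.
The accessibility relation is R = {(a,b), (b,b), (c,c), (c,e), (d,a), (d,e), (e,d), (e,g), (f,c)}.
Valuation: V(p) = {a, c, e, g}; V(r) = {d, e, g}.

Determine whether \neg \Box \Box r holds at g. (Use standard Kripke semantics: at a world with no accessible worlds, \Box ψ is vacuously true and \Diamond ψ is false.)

No

At g: \Box \Box r is true, so \neg \Box \Box r is false.
  At g: no accessible worlds, so \Box \Box r holds vacuously.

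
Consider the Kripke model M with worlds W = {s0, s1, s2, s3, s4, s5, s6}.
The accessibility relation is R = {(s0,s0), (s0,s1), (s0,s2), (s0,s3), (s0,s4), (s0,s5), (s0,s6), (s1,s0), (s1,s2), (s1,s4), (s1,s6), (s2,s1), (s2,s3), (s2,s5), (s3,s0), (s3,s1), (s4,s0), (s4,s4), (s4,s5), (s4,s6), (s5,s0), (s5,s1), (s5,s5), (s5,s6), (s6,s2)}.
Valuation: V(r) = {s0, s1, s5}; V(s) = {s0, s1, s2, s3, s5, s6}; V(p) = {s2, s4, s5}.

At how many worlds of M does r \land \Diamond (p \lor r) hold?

Let φ = r \land \Diamond (p \lor r). Evaluate φ at each world:
  s0 (successors {s0, s1, s2, s3, s4, s5, s6}): φ is true.
  s1 (successors {s0, s2, s4, s6}): φ is true.
  s2 (successors {s1, s3, s5}): φ is false.
  s3 (successors {s0, s1}): φ is false.
  s4 (successors {s0, s4, s5, s6}): φ is false.
  s5 (successors {s0, s1, s5, s6}): φ is true.
  s6 (successors {s2}): φ is false.
For instance, at s4:
  At s4: r is false, \Diamond (p \lor r) is true, so r \land \Diamond (p \lor r) is false.
    At s4: \Diamond (p \lor r) requires p \lor r at some successor in {s0, s4, s5, s6}.
      p \lor r holds at s0, so \Diamond (p \lor r) is true at s4.
Satisfying worlds: {s0, s1, s5}

3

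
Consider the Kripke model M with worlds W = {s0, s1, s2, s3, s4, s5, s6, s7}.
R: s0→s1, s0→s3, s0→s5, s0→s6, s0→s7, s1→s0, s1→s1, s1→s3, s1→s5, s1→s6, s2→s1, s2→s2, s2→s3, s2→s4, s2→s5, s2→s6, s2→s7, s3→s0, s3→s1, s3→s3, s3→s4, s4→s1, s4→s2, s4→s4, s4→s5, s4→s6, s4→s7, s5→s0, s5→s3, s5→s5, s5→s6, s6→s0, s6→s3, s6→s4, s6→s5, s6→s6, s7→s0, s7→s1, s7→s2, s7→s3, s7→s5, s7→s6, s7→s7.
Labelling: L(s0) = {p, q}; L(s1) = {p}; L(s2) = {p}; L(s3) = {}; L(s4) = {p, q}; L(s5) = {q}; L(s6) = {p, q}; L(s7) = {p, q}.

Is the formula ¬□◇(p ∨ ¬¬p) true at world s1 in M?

No

At s1: □◇(p ∨ ¬¬p) is true, so ¬□◇(p ∨ ¬¬p) is false.
  At s1: □◇(p ∨ ¬¬p) requires ◇(p ∨ ¬¬p) at every successor {s0, s1, s3, s5, s6}.
    At s0: ◇(p ∨ ¬¬p) is true.
    At s1: ◇(p ∨ ¬¬p) is true.
    At s3: ◇(p ∨ ¬¬p) is true.
    At s5: ◇(p ∨ ¬¬p) is true.
    At s6: ◇(p ∨ ¬¬p) is true.
  So □◇(p ∨ ¬¬p) is true at s1.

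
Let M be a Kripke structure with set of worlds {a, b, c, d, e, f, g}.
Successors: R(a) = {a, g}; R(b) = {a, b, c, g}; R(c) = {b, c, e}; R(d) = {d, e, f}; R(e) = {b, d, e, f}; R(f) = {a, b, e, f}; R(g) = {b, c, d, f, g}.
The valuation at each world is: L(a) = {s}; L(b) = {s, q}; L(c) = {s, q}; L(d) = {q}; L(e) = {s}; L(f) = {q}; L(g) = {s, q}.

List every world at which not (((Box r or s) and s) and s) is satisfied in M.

d, f

Let φ = not (((Box r or s) and s) and s). Evaluate φ at each world:
  a (successors {a, g}): φ is false.
  b (successors {a, b, c, g}): φ is false.
  c (successors {b, c, e}): φ is false.
  d (successors {d, e, f}): φ is true.
  e (successors {b, d, e, f}): φ is false.
  f (successors {a, b, e, f}): φ is true.
  g (successors {b, c, d, f, g}): φ is false.
For instance, at f:
  At f: ((Box r or s) and s) and s is false, so not (((Box r or s) and s) and s) is true.
    At f: (Box r or s) and s is false, s is false, so ((Box r or s) and s) and s is false.
      At f: Box r or s is false, s is false, so (Box r or s) and s is false.
Satisfying worlds: {d, f}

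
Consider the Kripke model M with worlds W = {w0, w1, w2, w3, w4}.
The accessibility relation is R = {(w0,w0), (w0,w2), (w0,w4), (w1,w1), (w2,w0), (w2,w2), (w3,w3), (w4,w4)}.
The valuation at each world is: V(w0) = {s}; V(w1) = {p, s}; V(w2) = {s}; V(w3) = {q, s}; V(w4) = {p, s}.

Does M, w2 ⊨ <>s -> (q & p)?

At w2: <>s is true, q & p is false, so <>s -> (q & p) is false.
  At w2: <>s requires s at some successor in {w0, w2}.
    s holds at w0, so <>s is true at w2.

No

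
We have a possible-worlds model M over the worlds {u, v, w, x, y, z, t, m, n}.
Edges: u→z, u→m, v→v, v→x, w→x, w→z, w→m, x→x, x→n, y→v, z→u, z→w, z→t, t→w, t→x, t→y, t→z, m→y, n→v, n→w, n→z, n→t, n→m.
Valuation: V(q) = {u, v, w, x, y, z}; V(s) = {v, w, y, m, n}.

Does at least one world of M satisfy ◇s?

Yes

Let φ = ◇s. Evaluate φ at each world:
  u (successors {z, m}): φ is true.
  v (successors {v, x}): φ is true.
  w (successors {x, z, m}): φ is true.
  x (successors {x, n}): φ is true.
  y (successors {v}): φ is true.
  z (successors {u, w, t}): φ is true.
  t (successors {w, x, y, z}): φ is true.
  m (successors {y}): φ is true.
  n (successors {v, w, z, t, m}): φ is true.
Detail at u (witness):
  At u: ◇s requires s at some successor in {z, m}.
    s holds at m, so ◇s is true at u.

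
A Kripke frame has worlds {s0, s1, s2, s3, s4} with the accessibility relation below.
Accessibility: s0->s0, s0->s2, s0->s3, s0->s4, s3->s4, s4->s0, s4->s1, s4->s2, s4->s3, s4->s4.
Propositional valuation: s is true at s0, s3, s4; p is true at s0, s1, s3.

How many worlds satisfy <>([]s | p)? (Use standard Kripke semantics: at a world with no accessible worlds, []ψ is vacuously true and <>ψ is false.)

Let φ = <>([]s | p). Evaluate φ at each world:
  s0 (successors {s0, s2, s3, s4}): φ is true.
  s1 (successors ∅): φ is false.
  s2 (successors ∅): φ is false.
  s3 (successors {s4}): φ is false.
  s4 (successors {s0, s1, s2, s3, s4}): φ is true.
For instance, at s0:
  At s0: <>([]s | p) requires []s | p at some successor in {s0, s2, s3, s4}.
    []s | p holds at s0, so <>([]s | p) is true at s0.
      At s0: []s is false, p is true, so []s | p is true.
Satisfying worlds: {s0, s4}

2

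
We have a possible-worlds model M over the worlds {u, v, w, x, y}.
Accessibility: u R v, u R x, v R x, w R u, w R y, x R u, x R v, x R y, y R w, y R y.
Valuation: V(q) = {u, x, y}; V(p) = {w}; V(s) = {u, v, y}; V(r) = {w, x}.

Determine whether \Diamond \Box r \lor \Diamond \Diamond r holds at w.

Recall that \Box ψ holds at a world iff ψ holds at every accessible world, and \Diamond ψ holds iff ψ holds at some accessible world.
At w: \Diamond \Box r is false, \Diamond \Diamond r is true, so \Diamond \Box r \lor \Diamond \Diamond r is true.
  At w: \Diamond \Box r requires \Box r at some successor in {u, y}.
    At u: \Box r is false.
    At y: \Box r is false.
  So \Diamond \Box r is false at w.
  At w: \Diamond \Diamond r requires \Diamond r at some successor in {u, y}.
    \Diamond r holds at u, so \Diamond \Diamond r is true at w.
      At u: \Diamond r requires r at some successor in {v, x}.
        r holds at x, so \Diamond r is true at u.

Yes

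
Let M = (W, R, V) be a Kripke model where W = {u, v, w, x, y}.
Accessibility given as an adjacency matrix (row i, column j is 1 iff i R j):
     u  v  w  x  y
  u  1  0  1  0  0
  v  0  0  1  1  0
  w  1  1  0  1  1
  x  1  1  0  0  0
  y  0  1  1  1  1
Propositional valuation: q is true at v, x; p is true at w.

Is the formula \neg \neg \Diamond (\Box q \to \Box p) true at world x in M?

Recall that \Box ψ holds at a world iff ψ holds at every accessible world, and \Diamond ψ holds iff ψ holds at some accessible world.
At x: \neg \Diamond (\Box q \to \Box p) is false, so \neg \neg \Diamond (\Box q \to \Box p) is true.
  At x: \Diamond (\Box q \to \Box p) is true, so \neg \Diamond (\Box q \to \Box p) is false.
    At x: \Diamond (\Box q \to \Box p) requires \Box q \to \Box p at some successor in {u, v}.
      \Box q \to \Box p holds at u, so \Diamond (\Box q \to \Box p) is true at x.

Yes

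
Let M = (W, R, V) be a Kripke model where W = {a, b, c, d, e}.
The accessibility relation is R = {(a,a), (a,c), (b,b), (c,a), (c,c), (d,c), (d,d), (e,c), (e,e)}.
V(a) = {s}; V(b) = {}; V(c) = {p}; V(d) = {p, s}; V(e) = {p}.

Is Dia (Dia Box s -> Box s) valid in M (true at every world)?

Recall that Box ψ holds at a world iff ψ holds at every accessible world, and Dia ψ holds iff ψ holds at some accessible world.
Let φ = Dia (Dia Box s -> Box s). Evaluate φ at each world:
  a (successors {a, c}): φ is true.
  b (successors {b}): φ is true.
  c (successors {a, c}): φ is true.
  d (successors {c, d}): φ is true.
  e (successors {c, e}): φ is true.
For instance, at b:
  At b: Dia (Dia Box s -> Box s) requires Dia Box s -> Box s at some successor in {b}.
    Dia Box s -> Box s holds at b, so Dia (Dia Box s -> Box s) is true at b.
      At b: Dia Box s is false, Box s is false, so Dia Box s -> Box s is true.

Yes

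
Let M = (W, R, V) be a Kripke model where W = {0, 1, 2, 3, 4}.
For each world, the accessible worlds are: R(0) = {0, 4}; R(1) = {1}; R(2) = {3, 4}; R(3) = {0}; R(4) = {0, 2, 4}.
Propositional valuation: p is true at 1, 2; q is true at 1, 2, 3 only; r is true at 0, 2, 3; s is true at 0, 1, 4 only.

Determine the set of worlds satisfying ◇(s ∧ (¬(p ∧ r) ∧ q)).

1

Let φ = ◇(s ∧ (¬(p ∧ r) ∧ q)). Evaluate φ at each world:
  0 (successors {0, 4}): φ is false.
  1 (successors {1}): φ is true.
  2 (successors {3, 4}): φ is false.
  3 (successors {0}): φ is false.
  4 (successors {0, 2, 4}): φ is false.
For instance, at 4:
  At 4: ◇(s ∧ (¬(p ∧ r) ∧ q)) requires s ∧ (¬(p ∧ r) ∧ q) at some successor in {0, 2, 4}.
    At 0: s ∧ (¬(p ∧ r) ∧ q) is false.
    At 2: s ∧ (¬(p ∧ r) ∧ q) is false.
    At 4: s ∧ (¬(p ∧ r) ∧ q) is false.
  So ◇(s ∧ (¬(p ∧ r) ∧ q)) is false at 4.
Satisfying worlds: {1}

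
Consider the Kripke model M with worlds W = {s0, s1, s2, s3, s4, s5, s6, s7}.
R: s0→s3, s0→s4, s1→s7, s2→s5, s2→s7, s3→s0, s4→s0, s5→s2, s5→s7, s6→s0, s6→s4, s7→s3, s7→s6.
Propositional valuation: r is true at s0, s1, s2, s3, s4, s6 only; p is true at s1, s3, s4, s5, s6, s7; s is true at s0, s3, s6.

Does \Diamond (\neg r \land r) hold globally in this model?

No

Recall that \Diamond ψ holds at a world iff ψ holds at some accessible world.
Let φ = \Diamond (\neg r \land r). Evaluate φ at each world:
  s0 (successors {s3, s4}): φ is false.
  s1 (successors {s7}): φ is false.
  s2 (successors {s5, s7}): φ is false.
  s3 (successors {s0}): φ is false.
  s4 (successors {s0}): φ is false.
  s5 (successors {s2, s7}): φ is false.
  s6 (successors {s0, s4}): φ is false.
  s7 (successors {s3, s6}): φ is false.
Detail at s0 (counterexample):
  At s0: \Diamond (\neg r \land r) requires \neg r \land r at some successor in {s3, s4}.
    At s3: \neg r \land r is false.
    At s4: \neg r \land r is false.
  So \Diamond (\neg r \land r) is false at s0.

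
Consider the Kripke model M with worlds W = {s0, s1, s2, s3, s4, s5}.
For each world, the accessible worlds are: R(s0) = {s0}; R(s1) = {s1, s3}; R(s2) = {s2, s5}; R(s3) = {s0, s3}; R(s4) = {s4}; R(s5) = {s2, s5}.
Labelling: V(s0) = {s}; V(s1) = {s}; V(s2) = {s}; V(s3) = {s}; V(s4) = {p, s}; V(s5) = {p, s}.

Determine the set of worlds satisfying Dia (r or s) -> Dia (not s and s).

Recall that Dia ψ holds at a world iff ψ holds at some accessible world.
Let φ = Dia (r or s) -> Dia (not s and s). Evaluate φ at each world:
  s0 (successors {s0}): φ is false.
  s1 (successors {s1, s3}): φ is false.
  s2 (successors {s2, s5}): φ is false.
  s3 (successors {s0, s3}): φ is false.
  s4 (successors {s4}): φ is false.
  s5 (successors {s2, s5}): φ is false.
For instance, at s5:
  At s5: Dia (r or s) is true, Dia (not s and s) is false, so Dia (r or s) -> Dia (not s and s) is false.
    At s5: Dia (r or s) requires r or s at some successor in {s2, s5}.
      r or s holds at s2, so Dia (r or s) is true at s5.
    At s5: Dia (not s and s) requires not s and s at some successor in {s2, s5}.
      At s2: not s and s is false.
      At s5: not s and s is false.
    So Dia (not s and s) is false at s5.
Satisfying worlds: none.

none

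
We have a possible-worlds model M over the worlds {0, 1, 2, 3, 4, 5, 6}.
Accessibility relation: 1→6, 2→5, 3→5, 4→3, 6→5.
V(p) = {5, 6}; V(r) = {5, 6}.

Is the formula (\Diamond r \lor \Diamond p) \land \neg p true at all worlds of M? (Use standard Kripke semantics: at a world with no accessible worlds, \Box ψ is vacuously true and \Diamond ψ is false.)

Recall that \Diamond ψ holds at a world iff ψ holds at some accessible world.
Let φ = (\Diamond r \lor \Diamond p) \land \neg p. Evaluate φ at each world:
  0 (successors ∅): φ is false.
  1 (successors {6}): φ is true.
  2 (successors {5}): φ is true.
  3 (successors {5}): φ is true.
  4 (successors {3}): φ is false.
  5 (successors ∅): φ is false.
  6 (successors {5}): φ is false.
Detail at 0 (counterexample):
  At 0: \Diamond r \lor \Diamond p is false, \neg p is true, so (\Diamond r \lor \Diamond p) \land \neg p is false.
    At 0: \Diamond r is false, \Diamond p is false, so \Diamond r \lor \Diamond p is false.
      At 0: no accessible worlds, so \Diamond r is false.
      At 0: no accessible worlds, so \Diamond p is false.

No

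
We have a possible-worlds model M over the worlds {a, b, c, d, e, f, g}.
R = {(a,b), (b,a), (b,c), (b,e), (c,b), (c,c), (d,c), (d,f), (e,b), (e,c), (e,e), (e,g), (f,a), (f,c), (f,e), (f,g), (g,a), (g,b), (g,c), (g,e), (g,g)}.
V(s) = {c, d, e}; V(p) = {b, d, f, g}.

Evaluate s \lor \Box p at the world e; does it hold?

Recall that \Box ψ holds at a world iff ψ holds at every accessible world, and \Diamond ψ holds iff ψ holds at some accessible world.
At e: s is true, \Box p is false, so s \lor \Box p is true.
  At e: \Box p requires p at every successor {b, c, e, g}.
    p fails at c, so \Box p is false at e.

Yes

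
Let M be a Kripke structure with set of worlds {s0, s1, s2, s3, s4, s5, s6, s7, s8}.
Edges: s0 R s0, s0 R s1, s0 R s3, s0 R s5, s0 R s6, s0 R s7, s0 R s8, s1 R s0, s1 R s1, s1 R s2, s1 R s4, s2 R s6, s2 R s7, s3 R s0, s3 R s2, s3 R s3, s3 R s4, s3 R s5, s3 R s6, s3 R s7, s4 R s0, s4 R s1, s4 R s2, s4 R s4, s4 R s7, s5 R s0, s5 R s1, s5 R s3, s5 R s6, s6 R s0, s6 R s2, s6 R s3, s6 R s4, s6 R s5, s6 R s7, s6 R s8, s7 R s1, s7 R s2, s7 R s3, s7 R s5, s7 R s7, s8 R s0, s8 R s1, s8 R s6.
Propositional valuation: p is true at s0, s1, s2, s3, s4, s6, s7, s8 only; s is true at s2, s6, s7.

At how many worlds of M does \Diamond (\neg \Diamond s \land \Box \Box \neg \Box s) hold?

0

Let φ = \Diamond (\neg \Diamond s \land \Box \Box \neg \Box s). Evaluate φ at each world:
  s0 (successors {s0, s1, s3, s5, s6, s7, s8}): φ is false.
  s1 (successors {s0, s1, s2, s4}): φ is false.
  s2 (successors {s6, s7}): φ is false.
  s3 (successors {s0, s2, s3, s4, s5, s6, s7}): φ is false.
  s4 (successors {s0, s1, s2, s4, s7}): φ is false.
  s5 (successors {s0, s1, s3, s6}): φ is false.
  s6 (successors {s0, s2, s3, s4, s5, s7, s8}): φ is false.
  s7 (successors {s1, s2, s3, s5, s7}): φ is false.
  s8 (successors {s0, s1, s6}): φ is false.
For instance, at s2:
  At s2: \Diamond (\neg \Diamond s \land \Box \Box \neg \Box s) requires \neg \Diamond s \land \Box \Box \neg \Box s at some successor in {s6, s7}.
    At s6: \neg \Diamond s \land \Box \Box \neg \Box s is false.
    At s7: \neg \Diamond s \land \Box \Box \neg \Box s is false.
  So \Diamond (\neg \Diamond s \land \Box \Box \neg \Box s) is false at s2.
Satisfying worlds: none.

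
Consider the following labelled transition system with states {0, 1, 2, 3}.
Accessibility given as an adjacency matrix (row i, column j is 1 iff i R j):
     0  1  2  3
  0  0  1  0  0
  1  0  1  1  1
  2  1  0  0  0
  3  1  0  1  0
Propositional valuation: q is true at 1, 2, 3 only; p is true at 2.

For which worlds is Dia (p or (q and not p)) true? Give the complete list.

Let φ = Dia (p or (q and not p)). Evaluate φ at each world:
  0 (successors {1}): φ is true.
  1 (successors {1, 2, 3}): φ is true.
  2 (successors {0}): φ is false.
  3 (successors {0, 2}): φ is true.
For instance, at 3:
  At 3: Dia (p or (q and not p)) requires p or (q and not p) at some successor in {0, 2}.
    p or (q and not p) holds at 2, so Dia (p or (q and not p)) is true at 3.
Satisfying worlds: {0, 1, 3}

0, 1, 3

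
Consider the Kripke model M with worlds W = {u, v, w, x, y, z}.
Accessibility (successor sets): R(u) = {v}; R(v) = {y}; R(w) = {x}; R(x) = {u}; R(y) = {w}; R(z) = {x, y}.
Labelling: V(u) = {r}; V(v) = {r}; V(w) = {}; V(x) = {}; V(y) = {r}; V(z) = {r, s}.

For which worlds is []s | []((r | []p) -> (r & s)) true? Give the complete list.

w, y

Recall that []ψ holds at a world iff ψ holds at every accessible world, and <>ψ holds iff ψ holds at some accessible world.
Let φ = []s | []((r | []p) -> (r & s)). Evaluate φ at each world:
  u (successors {v}): φ is false.
  v (successors {y}): φ is false.
  w (successors {x}): φ is true.
  x (successors {u}): φ is false.
  y (successors {w}): φ is true.
  z (successors {x, y}): φ is false.
For instance, at u:
  At u: []s is false, []((r | []p) -> (r & s)) is false, so []s | []((r | []p) -> (r & s)) is false.
    At u: []s requires s at every successor {v}.
      s fails at v, so []s is false at u.
    At u: []((r | []p) -> (r & s)) requires (r | []p) -> (r & s) at every successor {v}.
      (r | []p) -> (r & s) fails at v, so []((r | []p) -> (r & s)) is false at u.
Satisfying worlds: {w, y}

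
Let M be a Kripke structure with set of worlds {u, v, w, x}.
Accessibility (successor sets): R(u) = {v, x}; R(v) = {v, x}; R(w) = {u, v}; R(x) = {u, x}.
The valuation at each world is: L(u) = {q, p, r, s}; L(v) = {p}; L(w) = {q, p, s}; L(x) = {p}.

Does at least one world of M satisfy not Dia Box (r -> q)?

Recall that Box ψ holds at a world iff ψ holds at every accessible world, and Dia ψ holds iff ψ holds at some accessible world.
Let φ = not Dia Box (r -> q). Evaluate φ at each world:
  u (successors {v, x}): φ is false.
  v (successors {v, x}): φ is false.
  w (successors {u, v}): φ is false.
  x (successors {u, x}): φ is false.
For instance, at x:
  At x: Dia Box (r -> q) is true, so not Dia Box (r -> q) is false.
    At x: Dia Box (r -> q) requires Box (r -> q) at some successor in {u, x}.
      Box (r -> q) holds at u, so Dia Box (r -> q) is true at x.

No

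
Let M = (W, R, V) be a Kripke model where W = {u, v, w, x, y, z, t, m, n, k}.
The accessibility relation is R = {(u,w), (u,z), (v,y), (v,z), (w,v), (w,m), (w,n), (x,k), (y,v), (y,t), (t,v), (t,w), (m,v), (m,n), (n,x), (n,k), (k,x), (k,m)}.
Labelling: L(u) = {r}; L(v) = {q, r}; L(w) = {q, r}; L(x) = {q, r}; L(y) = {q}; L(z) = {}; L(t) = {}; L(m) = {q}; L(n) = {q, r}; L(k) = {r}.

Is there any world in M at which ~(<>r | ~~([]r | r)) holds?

Recall that []ψ holds at a world iff ψ holds at every accessible world, and <>ψ holds iff ψ holds at some accessible world.
Let φ = ~(<>r | ~~([]r | r)). Evaluate φ at each world:
  u (successors {w, z}): φ is false.
  v (successors {y, z}): φ is false.
  w (successors {v, m, n}): φ is false.
  x (successors {k}): φ is false.
  y (successors {v, t}): φ is false.
  z (successors ∅): φ is false.
  t (successors {v, w}): φ is false.
  m (successors {v, n}): φ is false.
  n (successors {x, k}): φ is false.
  k (successors {x, m}): φ is false.
For instance, at w:
  At w: <>r | ~~([]r | r) is true, so ~(<>r | ~~([]r | r)) is false.
    At w: <>r is true, ~~([]r | r) is true, so <>r | ~~([]r | r) is true.
      At w: <>r requires r at some successor in {v, m, n}.
        r holds at v, so <>r is true at w.
      At w: ~([]r | r) is false, so ~~([]r | r) is true.

No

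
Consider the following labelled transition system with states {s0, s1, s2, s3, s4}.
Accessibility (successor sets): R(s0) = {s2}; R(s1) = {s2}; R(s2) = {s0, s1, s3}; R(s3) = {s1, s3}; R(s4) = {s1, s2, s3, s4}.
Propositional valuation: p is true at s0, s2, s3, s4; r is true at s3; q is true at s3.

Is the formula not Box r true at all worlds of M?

Yes

Recall that Box ψ holds at a world iff ψ holds at every accessible world, and Dia ψ holds iff ψ holds at some accessible world.
Let φ = not Box r. Evaluate φ at each world:
  s0 (successors {s2}): φ is true.
  s1 (successors {s2}): φ is true.
  s2 (successors {s0, s1, s3}): φ is true.
  s3 (successors {s1, s3}): φ is true.
  s4 (successors {s1, s2, s3, s4}): φ is true.
For instance, at s4:
  At s4: Box r is false, so not Box r is true.
    At s4: Box r requires r at every successor {s1, s2, s3, s4}.
      r fails at s1, so Box r is false at s4.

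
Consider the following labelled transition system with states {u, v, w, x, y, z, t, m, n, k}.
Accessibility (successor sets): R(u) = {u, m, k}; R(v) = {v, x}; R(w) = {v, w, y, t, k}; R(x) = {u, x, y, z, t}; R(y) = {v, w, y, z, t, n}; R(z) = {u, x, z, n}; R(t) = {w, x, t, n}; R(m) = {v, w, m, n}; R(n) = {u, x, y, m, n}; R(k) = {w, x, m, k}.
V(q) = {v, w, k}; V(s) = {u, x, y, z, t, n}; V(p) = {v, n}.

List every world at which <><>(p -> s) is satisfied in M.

Recall that <>ψ holds at a world iff ψ holds at some accessible world.
Let φ = <><>(p -> s). Evaluate φ at each world:
  u (successors {u, m, k}): φ is true.
  v (successors {v, x}): φ is true.
  w (successors {v, w, y, t, k}): φ is true.
  x (successors {u, x, y, z, t}): φ is true.
  y (successors {v, w, y, z, t, n}): φ is true.
  z (successors {u, x, z, n}): φ is true.
  t (successors {w, x, t, n}): φ is true.
  m (successors {v, w, m, n}): φ is true.
  n (successors {u, x, y, m, n}): φ is true.
  k (successors {w, x, m, k}): φ is true.
For instance, at v:
  At v: <><>(p -> s) requires <>(p -> s) at some successor in {v, x}.
    <>(p -> s) holds at v, so <><>(p -> s) is true at v.
      At v: <>(p -> s) requires p -> s at some successor in {v, x}.
        p -> s holds at x, so <>(p -> s) is true at v.
Satisfying worlds: {u, v, w, x, y, z, t, m, n, k}

u, v, w, x, y, z, t, m, n, k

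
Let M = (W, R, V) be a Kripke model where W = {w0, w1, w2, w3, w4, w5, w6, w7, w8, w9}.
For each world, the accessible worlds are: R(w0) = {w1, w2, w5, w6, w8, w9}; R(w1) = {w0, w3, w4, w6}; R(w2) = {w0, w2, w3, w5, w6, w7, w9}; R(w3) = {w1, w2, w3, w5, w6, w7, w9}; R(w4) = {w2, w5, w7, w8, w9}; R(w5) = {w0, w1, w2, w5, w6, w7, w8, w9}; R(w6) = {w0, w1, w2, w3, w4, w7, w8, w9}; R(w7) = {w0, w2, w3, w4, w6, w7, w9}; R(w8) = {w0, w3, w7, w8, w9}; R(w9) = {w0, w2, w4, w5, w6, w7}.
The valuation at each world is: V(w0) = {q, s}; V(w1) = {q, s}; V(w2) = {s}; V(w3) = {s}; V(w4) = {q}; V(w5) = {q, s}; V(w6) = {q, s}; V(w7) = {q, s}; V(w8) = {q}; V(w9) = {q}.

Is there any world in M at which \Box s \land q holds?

Let φ = \Box s \land q. Evaluate φ at each world:
  w0 (successors {w1, w2, w5, w6, w8, w9}): φ is false.
  w1 (successors {w0, w3, w4, w6}): φ is false.
  w2 (successors {w0, w2, w3, w5, w6, w7, w9}): φ is false.
  w3 (successors {w1, w2, w3, w5, w6, w7, w9}): φ is false.
  w4 (successors {w2, w5, w7, w8, w9}): φ is false.
  w5 (successors {w0, w1, w2, w5, w6, w7, w8, w9}): φ is false.
  w6 (successors {w0, w1, w2, w3, w4, w7, w8, w9}): φ is false.
  w7 (successors {w0, w2, w3, w4, w6, w7, w9}): φ is false.
  w8 (successors {w0, w3, w7, w8, w9}): φ is false.
  w9 (successors {w0, w2, w4, w5, w6, w7}): φ is false.
For instance, at w5:
  At w5: \Box s is false, q is true, so \Box s \land q is false.
    At w5: \Box s requires s at every successor {w0, w1, w2, w5, w6, w7, w8, w9}.
      s fails at w8, so \Box s is false at w5.

No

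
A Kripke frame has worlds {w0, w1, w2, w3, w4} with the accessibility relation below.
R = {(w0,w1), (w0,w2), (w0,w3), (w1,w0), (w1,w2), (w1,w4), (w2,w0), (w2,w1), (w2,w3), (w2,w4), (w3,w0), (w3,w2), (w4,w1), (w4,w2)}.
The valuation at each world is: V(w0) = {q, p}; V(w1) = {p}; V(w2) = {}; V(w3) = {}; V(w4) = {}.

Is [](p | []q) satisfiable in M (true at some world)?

No

Let φ = [](p | []q). Evaluate φ at each world:
  w0 (successors {w1, w2, w3}): φ is false.
  w1 (successors {w0, w2, w4}): φ is false.
  w2 (successors {w0, w1, w3, w4}): φ is false.
  w3 (successors {w0, w2}): φ is false.
  w4 (successors {w1, w2}): φ is false.
For instance, at w4:
  At w4: [](p | []q) requires p | []q at every successor {w1, w2}.
    p | []q fails at w2, so [](p | []q) is false at w4.
      At w2: p is false, []q is false, so p | []q is false.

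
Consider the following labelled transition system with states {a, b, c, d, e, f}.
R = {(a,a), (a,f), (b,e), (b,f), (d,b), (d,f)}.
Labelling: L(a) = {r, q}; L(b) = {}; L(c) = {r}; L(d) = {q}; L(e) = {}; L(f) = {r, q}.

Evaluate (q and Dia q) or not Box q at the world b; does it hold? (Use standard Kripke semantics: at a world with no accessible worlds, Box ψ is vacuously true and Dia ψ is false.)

Yes

Recall that Box ψ holds at a world iff ψ holds at every accessible world, and Dia ψ holds iff ψ holds at some accessible world.
At b: q and Dia q is false, not Box q is true, so (q and Dia q) or not Box q is true.
  At b: q is false, Dia q is true, so q and Dia q is false.
    At b: Dia q requires q at some successor in {e, f}.
      q holds at f, so Dia q is true at b.
  At b: Box q is false, so not Box q is true.
    At b: Box q requires q at every successor {e, f}.
      q fails at e, so Box q is false at b.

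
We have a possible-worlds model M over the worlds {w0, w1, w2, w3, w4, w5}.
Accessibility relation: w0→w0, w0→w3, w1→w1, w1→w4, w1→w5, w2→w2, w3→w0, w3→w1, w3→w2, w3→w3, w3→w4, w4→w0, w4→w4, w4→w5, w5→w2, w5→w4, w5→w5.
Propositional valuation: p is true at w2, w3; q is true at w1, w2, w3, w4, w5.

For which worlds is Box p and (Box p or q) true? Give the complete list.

w2

Let φ = Box p and (Box p or q). Evaluate φ at each world:
  w0 (successors {w0, w3}): φ is false.
  w1 (successors {w1, w4, w5}): φ is false.
  w2 (successors {w2}): φ is true.
  w3 (successors {w0, w1, w2, w3, w4}): φ is false.
  w4 (successors {w0, w4, w5}): φ is false.
  w5 (successors {w2, w4, w5}): φ is false.
For instance, at w4:
  At w4: Box p is false, Box p or q is true, so Box p and (Box p or q) is false.
    At w4: Box p requires p at every successor {w0, w4, w5}.
      p fails at w0, so Box p is false at w4.
    At w4: Box p is false, q is true, so Box p or q is true.
      At w4: Box p requires p at every successor {w0, w4, w5}.
        p fails at w0, so Box p is false at w4.
Satisfying worlds: {w2}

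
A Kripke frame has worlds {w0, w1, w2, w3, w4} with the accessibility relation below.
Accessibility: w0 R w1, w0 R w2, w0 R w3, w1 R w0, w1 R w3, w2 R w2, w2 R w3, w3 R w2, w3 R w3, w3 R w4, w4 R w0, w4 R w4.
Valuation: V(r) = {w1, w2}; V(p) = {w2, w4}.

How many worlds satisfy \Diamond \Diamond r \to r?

Let φ = \Diamond \Diamond r \to r. Evaluate φ at each world:
  w0 (successors {w1, w2, w3}): φ is false.
  w1 (successors {w0, w3}): φ is true.
  w2 (successors {w2, w3}): φ is true.
  w3 (successors {w2, w3, w4}): φ is false.
  w4 (successors {w0, w4}): φ is false.
For instance, at w2:
  At w2: \Diamond \Diamond r is true, r is true, so \Diamond \Diamond r \to r is true.
    At w2: \Diamond \Diamond r requires \Diamond r at some successor in {w2, w3}.
      \Diamond r holds at w2, so \Diamond \Diamond r is true at w2.
Satisfying worlds: {w1, w2}

2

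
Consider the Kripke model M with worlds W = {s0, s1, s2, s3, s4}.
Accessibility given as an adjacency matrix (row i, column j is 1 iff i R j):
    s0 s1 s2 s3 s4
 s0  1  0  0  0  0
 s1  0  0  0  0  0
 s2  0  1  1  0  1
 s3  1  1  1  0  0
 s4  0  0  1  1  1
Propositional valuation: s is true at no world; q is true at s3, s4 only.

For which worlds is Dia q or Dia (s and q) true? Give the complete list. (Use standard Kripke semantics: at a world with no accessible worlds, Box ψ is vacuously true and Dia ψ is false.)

Recall that Dia ψ holds at a world iff ψ holds at some accessible world.
Let φ = Dia q or Dia (s and q). Evaluate φ at each world:
  s0 (successors {s0}): φ is false.
  s1 (successors ∅): φ is false.
  s2 (successors {s1, s2, s4}): φ is true.
  s3 (successors {s0, s1, s2}): φ is false.
  s4 (successors {s2, s3, s4}): φ is true.
For instance, at s3:
  At s3: Dia q is false, Dia (s and q) is false, so Dia q or Dia (s and q) is false.
    At s3: Dia q requires q at some successor in {s0, s1, s2}.
      At s0: q is false.
      At s1: q is false.
      At s2: q is false.
    So Dia q is false at s3.
    At s3: Dia (s and q) requires s and q at some successor in {s0, s1, s2}.
      At s0: s and q is false.
      At s1: s and q is false.
      At s2: s and q is false.
    So Dia (s and q) is false at s3.
Satisfying worlds: {s2, s4}

s2, s4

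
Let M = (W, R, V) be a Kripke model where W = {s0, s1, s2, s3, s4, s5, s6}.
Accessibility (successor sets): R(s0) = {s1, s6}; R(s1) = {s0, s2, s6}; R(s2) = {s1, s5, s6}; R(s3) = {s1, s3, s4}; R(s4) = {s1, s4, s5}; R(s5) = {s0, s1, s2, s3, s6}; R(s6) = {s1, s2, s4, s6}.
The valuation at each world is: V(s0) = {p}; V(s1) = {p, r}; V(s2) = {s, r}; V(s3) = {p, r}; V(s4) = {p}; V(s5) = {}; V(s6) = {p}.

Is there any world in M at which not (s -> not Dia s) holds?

Let φ = not (s -> not Dia s). Evaluate φ at each world:
  s0 (successors {s1, s6}): φ is false.
  s1 (successors {s0, s2, s6}): φ is false.
  s2 (successors {s1, s5, s6}): φ is false.
  s3 (successors {s1, s3, s4}): φ is false.
  s4 (successors {s1, s4, s5}): φ is false.
  s5 (successors {s0, s1, s2, s3, s6}): φ is false.
  s6 (successors {s1, s2, s4, s6}): φ is false.
For instance, at s3:
  At s3: s -> not Dia s is true, so not (s -> not Dia s) is false.
    At s3: s is false, not Dia s is true, so s -> not Dia s is true.
      At s3: Dia s is false, so not Dia s is true.

No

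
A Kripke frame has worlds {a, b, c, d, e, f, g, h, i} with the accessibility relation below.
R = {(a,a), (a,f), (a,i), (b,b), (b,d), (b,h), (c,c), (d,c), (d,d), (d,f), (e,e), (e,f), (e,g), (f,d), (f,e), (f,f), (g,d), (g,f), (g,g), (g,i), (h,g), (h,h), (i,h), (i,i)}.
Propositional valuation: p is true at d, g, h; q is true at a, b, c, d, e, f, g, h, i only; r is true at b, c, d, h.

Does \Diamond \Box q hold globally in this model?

Yes

Let φ = \Diamond \Box q. Evaluate φ at each world:
  a (successors {a, f, i}): φ is true.
  b (successors {b, d, h}): φ is true.
  c (successors {c}): φ is true.
  d (successors {c, d, f}): φ is true.
  e (successors {e, f, g}): φ is true.
  f (successors {d, e, f}): φ is true.
  g (successors {d, f, g, i}): φ is true.
  h (successors {g, h}): φ is true.
  i (successors {h, i}): φ is true.
For instance, at g:
  At g: \Diamond \Box q requires \Box q at some successor in {d, f, g, i}.
    \Box q holds at d, so \Diamond \Box q is true at g.
      At d: \Box q requires q at every successor {c, d, f}.
        At c: q is true.
        At d: q is true.
        At f: q is true.
      So \Box q is true at d.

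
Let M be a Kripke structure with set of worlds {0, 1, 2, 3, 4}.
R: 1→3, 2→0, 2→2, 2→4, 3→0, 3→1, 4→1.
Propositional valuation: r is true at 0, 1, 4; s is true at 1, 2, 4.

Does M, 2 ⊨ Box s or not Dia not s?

No

Recall that Box ψ holds at a world iff ψ holds at every accessible world, and Dia ψ holds iff ψ holds at some accessible world.
At 2: Box s is false, not Dia not s is false, so Box s or not Dia not s is false.
  At 2: Box s requires s at every successor {0, 2, 4}.
    s fails at 0, so Box s is false at 2.
  At 2: Dia not s is true, so not Dia not s is false.
    At 2: Dia not s requires not s at some successor in {0, 2, 4}.
      not s holds at 0, so Dia not s is true at 2.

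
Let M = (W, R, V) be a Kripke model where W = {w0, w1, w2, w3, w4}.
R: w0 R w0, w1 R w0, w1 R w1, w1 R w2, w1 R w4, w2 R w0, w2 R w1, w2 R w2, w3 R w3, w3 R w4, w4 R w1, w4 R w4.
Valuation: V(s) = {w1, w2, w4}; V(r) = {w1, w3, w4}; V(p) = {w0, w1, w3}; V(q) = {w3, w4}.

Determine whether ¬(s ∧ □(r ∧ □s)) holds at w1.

Yes

At w1: s ∧ □(r ∧ □s) is false, so ¬(s ∧ □(r ∧ □s)) is true.
  At w1: s is true, □(r ∧ □s) is false, so s ∧ □(r ∧ □s) is false.
    At w1: □(r ∧ □s) requires r ∧ □s at every successor {w0, w1, w2, w4}.
      r ∧ □s fails at w0, so □(r ∧ □s) is false at w1.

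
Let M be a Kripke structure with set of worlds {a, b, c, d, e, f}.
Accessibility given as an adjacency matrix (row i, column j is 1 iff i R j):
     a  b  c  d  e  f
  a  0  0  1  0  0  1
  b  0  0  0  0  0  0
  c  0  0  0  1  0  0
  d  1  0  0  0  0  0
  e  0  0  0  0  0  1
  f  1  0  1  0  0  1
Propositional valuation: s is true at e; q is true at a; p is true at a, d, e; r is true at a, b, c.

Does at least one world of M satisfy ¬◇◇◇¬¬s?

Recall that ◇ψ holds at a world iff ψ holds at some accessible world.
Let φ = ¬◇◇◇¬¬s. Evaluate φ at each world:
  a (successors {c, f}): φ is true.
  b (successors ∅): φ is true.
  c (successors {d}): φ is true.
  d (successors {a}): φ is true.
  e (successors {f}): φ is true.
  f (successors {a, c, f}): φ is true.
Detail at a (witness):
  At a: ◇◇◇¬¬s is false, so ¬◇◇◇¬¬s is true.
    At a: ◇◇◇¬¬s requires ◇◇¬¬s at some successor in {c, f}.
      At c: ◇◇¬¬s is false.
      At f: ◇◇¬¬s is false.
    So ◇◇◇¬¬s is false at a.

Yes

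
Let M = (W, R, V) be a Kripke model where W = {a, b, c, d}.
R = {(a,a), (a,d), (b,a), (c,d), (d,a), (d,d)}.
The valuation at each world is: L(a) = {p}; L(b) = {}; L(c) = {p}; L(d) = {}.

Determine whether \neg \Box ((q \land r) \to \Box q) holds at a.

At a: \Box ((q \land r) \to \Box q) is true, so \neg \Box ((q \land r) \to \Box q) is false.
  At a: \Box ((q \land r) \to \Box q) requires (q \land r) \to \Box q at every successor {a, d}.
      At a: q \land r is false, \Box q is false, so (q \land r) \to \Box q is true.
      At d: q \land r is false, \Box q is false, so (q \land r) \to \Box q is true.
  So \Box ((q \land r) \to \Box q) is true at a.

No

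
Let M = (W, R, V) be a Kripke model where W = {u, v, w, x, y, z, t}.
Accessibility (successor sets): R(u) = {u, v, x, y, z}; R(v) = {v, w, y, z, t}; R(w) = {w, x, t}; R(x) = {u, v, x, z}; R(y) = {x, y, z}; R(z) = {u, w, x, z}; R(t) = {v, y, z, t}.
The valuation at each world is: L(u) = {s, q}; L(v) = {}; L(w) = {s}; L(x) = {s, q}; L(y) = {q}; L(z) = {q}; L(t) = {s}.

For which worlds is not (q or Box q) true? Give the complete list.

v, w, t

Let φ = not (q or Box q). Evaluate φ at each world:
  u (successors {u, v, x, y, z}): φ is false.
  v (successors {v, w, y, z, t}): φ is true.
  w (successors {w, x, t}): φ is true.
  x (successors {u, v, x, z}): φ is false.
  y (successors {x, y, z}): φ is false.
  z (successors {u, w, x, z}): φ is false.
  t (successors {v, y, z, t}): φ is true.
For instance, at w:
  At w: q or Box q is false, so not (q or Box q) is true.
    At w: q is false, Box q is false, so q or Box q is false.
      At w: Box q requires q at every successor {w, x, t}.
        q fails at w, so Box q is false at w.
Satisfying worlds: {v, w, t}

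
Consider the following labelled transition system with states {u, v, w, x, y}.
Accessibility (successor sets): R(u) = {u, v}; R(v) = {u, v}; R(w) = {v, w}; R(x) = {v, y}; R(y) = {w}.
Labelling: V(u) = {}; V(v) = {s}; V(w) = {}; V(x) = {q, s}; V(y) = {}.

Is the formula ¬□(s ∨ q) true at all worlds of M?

Yes

Let φ = ¬□(s ∨ q). Evaluate φ at each world:
  u (successors {u, v}): φ is true.
  v (successors {u, v}): φ is true.
  w (successors {v, w}): φ is true.
  x (successors {v, y}): φ is true.
  y (successors {w}): φ is true.
For instance, at w:
  At w: □(s ∨ q) is false, so ¬□(s ∨ q) is true.
    At w: □(s ∨ q) requires s ∨ q at every successor {v, w}.
      s ∨ q fails at w, so □(s ∨ q) is false at w.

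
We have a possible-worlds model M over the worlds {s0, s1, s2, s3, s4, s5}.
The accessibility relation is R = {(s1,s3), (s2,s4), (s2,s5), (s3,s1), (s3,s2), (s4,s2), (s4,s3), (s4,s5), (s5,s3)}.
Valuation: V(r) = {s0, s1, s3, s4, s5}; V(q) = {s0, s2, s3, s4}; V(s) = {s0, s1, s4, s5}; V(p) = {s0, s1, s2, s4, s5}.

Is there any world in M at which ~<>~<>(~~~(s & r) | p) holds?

Yes

Let φ = ~<>~<>(~~~(s & r) | p). Evaluate φ at each world:
  s0 (successors ∅): φ is true.
  s1 (successors {s3}): φ is true.
  s2 (successors {s4, s5}): φ is true.
  s3 (successors {s1, s2}): φ is true.
  s4 (successors {s2, s3, s5}): φ is true.
  s5 (successors {s3}): φ is true.
Detail at s0 (witness):
  At s0: <>~<>(~~~(s & r) | p) is false, so ~<>~<>(~~~(s & r) | p) is true.
    At s0: no accessible worlds, so <>~<>(~~~(s & r) | p) is false.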